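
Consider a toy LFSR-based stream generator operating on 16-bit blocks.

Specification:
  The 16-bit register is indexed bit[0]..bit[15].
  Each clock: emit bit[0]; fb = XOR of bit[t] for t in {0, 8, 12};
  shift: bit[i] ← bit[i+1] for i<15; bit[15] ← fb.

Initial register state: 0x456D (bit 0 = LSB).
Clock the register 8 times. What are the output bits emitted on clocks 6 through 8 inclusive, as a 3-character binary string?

110

reg_0 = 0x456D
clock 1: out=1, reg = 0x22B6
clock 2: out=0, reg = 0x115B
clock 3: out=1, reg = 0x88AD
clock 4: out=1, reg = 0xC456
clock 5: out=0, reg = 0x622B
clock 6: out=1, reg = 0xB115
clock 7: out=1, reg = 0xD88A
clock 8: out=0, reg = 0xEC45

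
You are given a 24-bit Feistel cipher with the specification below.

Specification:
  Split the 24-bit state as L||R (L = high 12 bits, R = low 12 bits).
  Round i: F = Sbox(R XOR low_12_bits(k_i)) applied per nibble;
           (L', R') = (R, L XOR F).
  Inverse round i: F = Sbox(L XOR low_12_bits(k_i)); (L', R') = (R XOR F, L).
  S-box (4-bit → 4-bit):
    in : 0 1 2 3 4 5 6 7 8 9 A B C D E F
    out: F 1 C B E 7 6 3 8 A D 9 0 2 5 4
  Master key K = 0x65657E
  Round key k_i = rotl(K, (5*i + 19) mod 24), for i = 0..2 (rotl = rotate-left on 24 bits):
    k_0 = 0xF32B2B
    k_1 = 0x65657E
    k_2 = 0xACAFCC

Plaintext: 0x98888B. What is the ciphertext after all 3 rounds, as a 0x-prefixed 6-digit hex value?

0xB41CD5

s_0 = plaintext = 0x98888B
s_1 = Round(s_0, k_0) = 0x88B257
s_2 = Round(s_1, k_1) = 0x257B41
s_3 = Round(s_2, k_2) = 0xB41CD5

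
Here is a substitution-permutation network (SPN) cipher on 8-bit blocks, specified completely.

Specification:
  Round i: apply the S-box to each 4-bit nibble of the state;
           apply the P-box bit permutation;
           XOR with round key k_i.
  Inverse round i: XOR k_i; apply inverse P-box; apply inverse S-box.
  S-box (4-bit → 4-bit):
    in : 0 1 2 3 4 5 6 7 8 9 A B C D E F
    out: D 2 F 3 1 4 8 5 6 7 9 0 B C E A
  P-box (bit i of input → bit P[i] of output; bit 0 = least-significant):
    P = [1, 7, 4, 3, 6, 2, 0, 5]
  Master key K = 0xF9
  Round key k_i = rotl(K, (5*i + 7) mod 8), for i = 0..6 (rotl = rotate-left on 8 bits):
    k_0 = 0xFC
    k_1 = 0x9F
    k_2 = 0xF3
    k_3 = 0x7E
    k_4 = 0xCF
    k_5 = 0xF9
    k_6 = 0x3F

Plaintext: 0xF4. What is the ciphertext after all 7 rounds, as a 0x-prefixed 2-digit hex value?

s_0 = plaintext = 0xF4
s_1 = Round(s_0, k_0) = 0xDA
s_2 = Round(s_1, k_1) = 0xB4
s_3 = Round(s_2, k_2) = 0xF1
s_4 = Round(s_3, k_3) = 0xDA
s_5 = Round(s_4, k_4) = 0xE4
s_6 = Round(s_5, k_5) = 0xDE
s_7 = Round(s_6, k_6) = 0x86

0x86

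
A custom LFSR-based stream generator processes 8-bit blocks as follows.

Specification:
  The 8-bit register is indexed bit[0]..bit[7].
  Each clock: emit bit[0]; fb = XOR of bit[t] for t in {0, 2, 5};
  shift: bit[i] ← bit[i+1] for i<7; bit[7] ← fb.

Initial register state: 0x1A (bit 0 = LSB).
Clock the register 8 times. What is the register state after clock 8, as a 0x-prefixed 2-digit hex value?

reg_0 = 0x1A
clock 1: out=0, reg = 0x0D
clock 2: out=1, reg = 0x06
clock 3: out=0, reg = 0x83
clock 4: out=1, reg = 0xC1
clock 5: out=1, reg = 0xE0
clock 6: out=0, reg = 0xF0
clock 7: out=0, reg = 0xF8
clock 8: out=0, reg = 0xFC

0xFC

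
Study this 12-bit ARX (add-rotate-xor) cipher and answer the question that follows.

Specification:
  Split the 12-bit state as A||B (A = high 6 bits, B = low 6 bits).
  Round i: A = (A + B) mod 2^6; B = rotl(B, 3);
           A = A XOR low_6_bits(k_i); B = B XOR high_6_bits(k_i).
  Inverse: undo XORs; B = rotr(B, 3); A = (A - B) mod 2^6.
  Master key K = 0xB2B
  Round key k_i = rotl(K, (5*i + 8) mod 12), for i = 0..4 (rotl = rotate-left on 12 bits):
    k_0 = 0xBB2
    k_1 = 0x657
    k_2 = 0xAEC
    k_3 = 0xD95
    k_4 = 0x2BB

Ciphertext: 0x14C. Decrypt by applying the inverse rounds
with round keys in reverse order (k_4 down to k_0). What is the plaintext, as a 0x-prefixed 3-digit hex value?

0x8B7

s_0 = ciphertext = 0x14C
s_1 = InvRound(s_0, k_4) = 0x3B0
s_2 = InvRound(s_1, k_3) = 0xAF0
s_3 = InvRound(s_2, k_2) = 0xB1B
s_4 = InvRound(s_3, k_1) = 0xAD0
s_5 = InvRound(s_4, k_0) = 0x8B7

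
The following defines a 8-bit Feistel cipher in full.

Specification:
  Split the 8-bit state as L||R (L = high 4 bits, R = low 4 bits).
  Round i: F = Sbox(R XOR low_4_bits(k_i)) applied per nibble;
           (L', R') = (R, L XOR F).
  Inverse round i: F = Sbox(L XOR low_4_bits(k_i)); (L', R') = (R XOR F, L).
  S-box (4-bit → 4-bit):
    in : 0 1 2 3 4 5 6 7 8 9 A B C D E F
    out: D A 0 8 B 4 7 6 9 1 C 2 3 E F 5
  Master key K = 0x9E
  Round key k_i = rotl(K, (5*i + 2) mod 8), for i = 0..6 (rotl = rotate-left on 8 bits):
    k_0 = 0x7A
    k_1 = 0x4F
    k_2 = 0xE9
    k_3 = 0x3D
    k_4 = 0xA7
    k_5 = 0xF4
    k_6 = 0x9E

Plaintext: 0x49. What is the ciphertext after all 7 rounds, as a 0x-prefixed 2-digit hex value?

0x3E

s_0 = plaintext = 0x49
s_1 = Round(s_0, k_0) = 0x9C
s_2 = Round(s_1, k_1) = 0xC1
s_3 = Round(s_2, k_2) = 0x15
s_4 = Round(s_3, k_3) = 0x58
s_5 = Round(s_4, k_4) = 0x80
s_6 = Round(s_5, k_5) = 0x03
s_7 = Round(s_6, k_6) = 0x3E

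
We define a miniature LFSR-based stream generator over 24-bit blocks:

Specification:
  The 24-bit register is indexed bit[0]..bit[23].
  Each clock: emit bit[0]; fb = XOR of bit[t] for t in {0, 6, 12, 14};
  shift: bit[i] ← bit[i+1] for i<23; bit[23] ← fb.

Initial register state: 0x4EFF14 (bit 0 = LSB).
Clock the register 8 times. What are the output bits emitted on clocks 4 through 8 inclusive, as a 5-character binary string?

01000

reg_0 = 0x4EFF14
clock 1: out=0, reg = 0x277F8A
clock 2: out=0, reg = 0x13BFC5
clock 3: out=1, reg = 0x89DFE2
clock 4: out=0, reg = 0xC4EFF1
clock 5: out=1, reg = 0xE277F8
clock 6: out=0, reg = 0xF13BFC
clock 7: out=0, reg = 0x789DFE
clock 8: out=0, reg = 0x3C4EFF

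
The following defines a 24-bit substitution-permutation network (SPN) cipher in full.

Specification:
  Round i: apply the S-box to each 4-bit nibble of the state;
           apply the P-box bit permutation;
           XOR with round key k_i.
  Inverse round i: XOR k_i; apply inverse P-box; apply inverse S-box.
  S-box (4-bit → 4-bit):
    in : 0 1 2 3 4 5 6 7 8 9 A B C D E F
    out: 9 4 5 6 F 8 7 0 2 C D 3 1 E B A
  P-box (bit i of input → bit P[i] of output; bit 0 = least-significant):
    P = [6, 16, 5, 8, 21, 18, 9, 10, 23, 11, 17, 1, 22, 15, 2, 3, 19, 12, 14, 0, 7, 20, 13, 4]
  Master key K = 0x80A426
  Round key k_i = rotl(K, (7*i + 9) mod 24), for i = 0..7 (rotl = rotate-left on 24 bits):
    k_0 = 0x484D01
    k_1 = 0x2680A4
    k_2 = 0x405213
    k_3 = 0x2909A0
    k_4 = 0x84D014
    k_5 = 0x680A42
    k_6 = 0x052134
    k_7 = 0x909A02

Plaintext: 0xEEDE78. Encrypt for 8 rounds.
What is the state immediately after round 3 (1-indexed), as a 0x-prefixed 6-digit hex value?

0x14F777

s_0 = plaintext = 0xEEDE78
s_1 = Round(s_0, k_0) = 0xD1D59E
s_2 = Round(s_1, k_1) = 0x3767FA
s_3 = Round(s_2, k_2) = 0x14F777
s_4 = Round(s_3, k_3) = 0x21F9A9
s_5 = Round(s_4, k_4) = 0xA637BE
s_6 = Round(s_5, k_5) = 0x45FB96
s_7 = Round(s_6, k_6) = 0x948FCD
s_8 = Round(s_7, k_7) = 0xB96331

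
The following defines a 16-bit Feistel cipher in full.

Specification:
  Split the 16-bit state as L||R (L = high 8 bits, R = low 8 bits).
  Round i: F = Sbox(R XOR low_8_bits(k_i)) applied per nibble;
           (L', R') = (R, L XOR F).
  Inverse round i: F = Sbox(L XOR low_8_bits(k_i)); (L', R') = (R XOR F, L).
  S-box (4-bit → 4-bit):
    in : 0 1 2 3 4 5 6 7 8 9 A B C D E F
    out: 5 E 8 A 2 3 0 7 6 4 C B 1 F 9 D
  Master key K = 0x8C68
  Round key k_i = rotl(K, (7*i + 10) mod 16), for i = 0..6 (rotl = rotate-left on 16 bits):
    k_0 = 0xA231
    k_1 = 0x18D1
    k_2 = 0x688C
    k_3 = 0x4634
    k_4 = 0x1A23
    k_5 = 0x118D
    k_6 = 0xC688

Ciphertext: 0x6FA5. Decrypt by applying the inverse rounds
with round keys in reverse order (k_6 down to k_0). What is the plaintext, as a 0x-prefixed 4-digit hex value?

s_0 = ciphertext = 0x6FA5
s_1 = InvRound(s_0, k_6) = 0x326F
s_2 = InvRound(s_1, k_5) = 0xD232
s_3 = InvRound(s_2, k_4) = 0xECD2
s_4 = InvRound(s_3, k_3) = 0x24EC
s_5 = InvRound(s_4, k_2) = 0x2A24
s_6 = InvRound(s_5, k_1) = 0xFF2A
s_7 = InvRound(s_6, k_0) = 0x33FF

0x33FF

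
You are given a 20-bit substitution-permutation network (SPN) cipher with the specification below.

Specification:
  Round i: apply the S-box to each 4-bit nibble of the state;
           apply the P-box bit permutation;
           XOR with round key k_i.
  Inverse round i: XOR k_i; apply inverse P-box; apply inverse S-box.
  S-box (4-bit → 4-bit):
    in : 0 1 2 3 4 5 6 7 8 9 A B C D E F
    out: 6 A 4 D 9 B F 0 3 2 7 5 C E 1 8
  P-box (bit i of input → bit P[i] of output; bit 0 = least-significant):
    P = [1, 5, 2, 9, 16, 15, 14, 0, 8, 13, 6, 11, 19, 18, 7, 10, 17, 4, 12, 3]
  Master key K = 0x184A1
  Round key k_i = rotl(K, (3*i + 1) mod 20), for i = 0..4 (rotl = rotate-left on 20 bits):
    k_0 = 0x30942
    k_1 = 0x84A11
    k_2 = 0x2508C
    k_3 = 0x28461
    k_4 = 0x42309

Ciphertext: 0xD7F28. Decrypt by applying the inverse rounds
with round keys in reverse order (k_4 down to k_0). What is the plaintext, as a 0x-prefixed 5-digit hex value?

s_0 = ciphertext = 0xD7F28
s_1 = InvRound(s_0, k_4) = 0x24F39
s_2 = InvRound(s_1, k_3) = 0x1730F
s_3 = InvRound(s_2, k_2) = 0xE2844
s_4 = InvRound(s_3, k_1) = 0x890CC
s_5 = InvRound(s_4, k_0) = 0x3B48B

0x3B48B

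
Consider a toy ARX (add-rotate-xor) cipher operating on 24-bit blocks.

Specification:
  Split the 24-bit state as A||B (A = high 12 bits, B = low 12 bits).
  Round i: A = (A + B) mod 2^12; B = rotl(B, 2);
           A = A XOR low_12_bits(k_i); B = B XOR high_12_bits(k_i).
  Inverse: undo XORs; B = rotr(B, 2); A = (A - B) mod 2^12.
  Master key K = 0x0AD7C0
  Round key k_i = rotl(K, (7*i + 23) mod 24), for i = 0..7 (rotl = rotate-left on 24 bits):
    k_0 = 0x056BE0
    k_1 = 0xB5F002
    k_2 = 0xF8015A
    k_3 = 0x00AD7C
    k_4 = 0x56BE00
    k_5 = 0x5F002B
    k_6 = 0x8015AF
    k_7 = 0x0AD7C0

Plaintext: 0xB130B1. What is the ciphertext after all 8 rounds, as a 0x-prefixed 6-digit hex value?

0x82BD8C

s_0 = plaintext = 0xB130B1
s_1 = Round(s_0, k_0) = 0x024292
s_2 = Round(s_1, k_1) = 0x2B4117
s_3 = Round(s_2, k_2) = 0x291BDC
s_4 = Round(s_3, k_3) = 0x311F78
s_5 = Round(s_4, k_4) = 0xC89888
s_6 = Round(s_5, k_5) = 0x53A7D2
s_7 = Round(s_6, k_6) = 0x8A3748
s_8 = Round(s_7, k_7) = 0x82BD8C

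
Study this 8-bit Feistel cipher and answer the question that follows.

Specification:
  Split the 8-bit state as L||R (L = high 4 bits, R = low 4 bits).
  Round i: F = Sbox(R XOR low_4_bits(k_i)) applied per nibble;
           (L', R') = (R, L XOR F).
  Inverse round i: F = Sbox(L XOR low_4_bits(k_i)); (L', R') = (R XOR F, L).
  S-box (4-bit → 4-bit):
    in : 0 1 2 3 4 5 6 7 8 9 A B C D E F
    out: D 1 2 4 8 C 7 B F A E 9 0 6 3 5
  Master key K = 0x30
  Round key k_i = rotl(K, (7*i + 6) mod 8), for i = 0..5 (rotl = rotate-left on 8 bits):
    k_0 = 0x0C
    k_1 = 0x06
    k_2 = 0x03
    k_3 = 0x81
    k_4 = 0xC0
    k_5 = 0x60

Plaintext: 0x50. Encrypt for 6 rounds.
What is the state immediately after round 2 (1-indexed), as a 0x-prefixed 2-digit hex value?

0x54

s_0 = plaintext = 0x50
s_1 = Round(s_0, k_0) = 0x05
s_2 = Round(s_1, k_1) = 0x54
s_3 = Round(s_2, k_2) = 0x4E
s_4 = Round(s_3, k_3) = 0xE1
s_5 = Round(s_4, k_4) = 0x1F
s_6 = Round(s_5, k_5) = 0xF4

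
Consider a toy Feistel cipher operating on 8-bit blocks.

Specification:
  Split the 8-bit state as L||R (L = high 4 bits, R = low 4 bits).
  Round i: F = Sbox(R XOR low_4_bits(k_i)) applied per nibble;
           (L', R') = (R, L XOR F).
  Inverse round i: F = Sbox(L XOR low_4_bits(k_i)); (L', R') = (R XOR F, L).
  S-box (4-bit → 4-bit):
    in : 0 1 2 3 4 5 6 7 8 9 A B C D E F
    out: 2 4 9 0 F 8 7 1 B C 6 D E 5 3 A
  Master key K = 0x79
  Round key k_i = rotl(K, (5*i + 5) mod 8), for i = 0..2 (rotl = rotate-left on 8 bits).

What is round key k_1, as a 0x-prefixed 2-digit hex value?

0xE5

K = 0x79
k_0 = rotl(K, (5*0+5) mod 8) = rotl(K, 5) = 0x2F
k_1 = rotl(K, (5*1+5) mod 8) = rotl(K, 2) = 0xE5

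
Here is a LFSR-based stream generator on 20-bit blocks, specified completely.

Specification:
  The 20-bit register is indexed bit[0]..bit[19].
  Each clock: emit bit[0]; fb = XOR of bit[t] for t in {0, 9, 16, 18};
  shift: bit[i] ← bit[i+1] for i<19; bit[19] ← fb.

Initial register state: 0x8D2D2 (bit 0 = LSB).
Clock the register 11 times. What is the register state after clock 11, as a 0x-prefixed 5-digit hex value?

reg_0 = 0x8D2D2
clock 1: out=0, reg = 0xC6969
clock 2: out=1, reg = 0x634B4
clock 3: out=0, reg = 0xB1A5A
clock 4: out=0, reg = 0x58D2D
clock 5: out=1, reg = 0xAC696
clock 6: out=0, reg = 0xD634B
clock 7: out=1, reg = 0x6B1A5
clock 8: out=1, reg = 0x358D2
clock 9: out=0, reg = 0x9AC69
clock 10: out=1, reg = 0x4D634
clock 11: out=0, reg = 0x26B1A

0x26B1A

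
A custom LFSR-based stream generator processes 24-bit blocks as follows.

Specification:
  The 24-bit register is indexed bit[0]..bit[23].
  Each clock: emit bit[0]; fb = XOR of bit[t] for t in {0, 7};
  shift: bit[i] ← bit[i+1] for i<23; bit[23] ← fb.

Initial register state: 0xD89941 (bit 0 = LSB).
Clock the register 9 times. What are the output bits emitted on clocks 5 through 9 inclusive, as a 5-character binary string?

00101

reg_0 = 0xD89941
clock 1: out=1, reg = 0xEC4CA0
clock 2: out=0, reg = 0xF62650
clock 3: out=0, reg = 0x7B1328
clock 4: out=0, reg = 0x3D8994
clock 5: out=0, reg = 0x9EC4CA
clock 6: out=0, reg = 0xCF6265
clock 7: out=1, reg = 0xE7B132
clock 8: out=0, reg = 0x73D899
clock 9: out=1, reg = 0x39EC4C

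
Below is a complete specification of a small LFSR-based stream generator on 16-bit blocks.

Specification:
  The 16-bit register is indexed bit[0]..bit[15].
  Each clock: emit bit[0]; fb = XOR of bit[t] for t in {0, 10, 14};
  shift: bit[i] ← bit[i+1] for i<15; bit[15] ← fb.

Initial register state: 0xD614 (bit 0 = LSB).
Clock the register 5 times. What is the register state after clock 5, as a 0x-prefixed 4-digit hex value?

reg_0 = 0xD614
clock 1: out=0, reg = 0x6B0A
clock 2: out=0, reg = 0xB585
clock 3: out=1, reg = 0x5AC2
clock 4: out=0, reg = 0xAD61
clock 5: out=1, reg = 0x56B0

0x56B0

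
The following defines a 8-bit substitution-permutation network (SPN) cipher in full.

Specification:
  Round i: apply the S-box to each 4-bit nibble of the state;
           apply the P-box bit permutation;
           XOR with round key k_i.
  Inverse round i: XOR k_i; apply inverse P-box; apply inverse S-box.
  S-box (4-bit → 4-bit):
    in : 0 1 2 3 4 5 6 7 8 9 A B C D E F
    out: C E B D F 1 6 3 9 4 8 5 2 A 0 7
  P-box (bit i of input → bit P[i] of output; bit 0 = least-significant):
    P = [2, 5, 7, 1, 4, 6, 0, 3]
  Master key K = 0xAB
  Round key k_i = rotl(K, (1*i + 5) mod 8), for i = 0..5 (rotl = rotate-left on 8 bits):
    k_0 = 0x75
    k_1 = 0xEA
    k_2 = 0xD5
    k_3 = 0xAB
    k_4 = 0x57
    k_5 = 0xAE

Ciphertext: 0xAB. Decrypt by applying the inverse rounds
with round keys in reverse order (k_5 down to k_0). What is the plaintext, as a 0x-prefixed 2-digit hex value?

0xD9

s_0 = ciphertext = 0xAB
s_1 = InvRound(s_0, k_5) = 0x95
s_2 = InvRound(s_1, k_4) = 0xC0
s_3 = InvRound(s_2, k_3) = 0x1D
s_4 = InvRound(s_3, k_2) = 0xD9
s_5 = InvRound(s_4, k_1) = 0xBD
s_6 = InvRound(s_5, k_0) = 0xD9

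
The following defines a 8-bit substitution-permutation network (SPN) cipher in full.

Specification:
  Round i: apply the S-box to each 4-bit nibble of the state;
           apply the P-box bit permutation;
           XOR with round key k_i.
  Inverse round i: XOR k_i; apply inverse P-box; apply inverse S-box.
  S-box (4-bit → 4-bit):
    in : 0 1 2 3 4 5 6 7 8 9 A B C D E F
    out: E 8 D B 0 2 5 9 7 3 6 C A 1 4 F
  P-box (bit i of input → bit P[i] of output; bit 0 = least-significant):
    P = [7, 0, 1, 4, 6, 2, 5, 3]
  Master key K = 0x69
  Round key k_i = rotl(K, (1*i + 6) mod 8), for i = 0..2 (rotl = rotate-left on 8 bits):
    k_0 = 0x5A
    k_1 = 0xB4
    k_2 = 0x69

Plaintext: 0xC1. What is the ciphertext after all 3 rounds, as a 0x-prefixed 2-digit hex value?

s_0 = plaintext = 0xC1
s_1 = Round(s_0, k_0) = 0x46
s_2 = Round(s_1, k_1) = 0x36
s_3 = Round(s_2, k_2) = 0xA7

0xA7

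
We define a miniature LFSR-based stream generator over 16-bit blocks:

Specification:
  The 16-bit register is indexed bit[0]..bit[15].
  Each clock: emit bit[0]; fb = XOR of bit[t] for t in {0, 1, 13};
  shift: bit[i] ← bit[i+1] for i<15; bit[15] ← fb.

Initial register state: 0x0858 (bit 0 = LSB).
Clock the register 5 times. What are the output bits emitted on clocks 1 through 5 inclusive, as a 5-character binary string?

00011

reg_0 = 0x0858
clock 1: out=0, reg = 0x042C
clock 2: out=0, reg = 0x0216
clock 3: out=0, reg = 0x810B
clock 4: out=1, reg = 0x4085
clock 5: out=1, reg = 0xA042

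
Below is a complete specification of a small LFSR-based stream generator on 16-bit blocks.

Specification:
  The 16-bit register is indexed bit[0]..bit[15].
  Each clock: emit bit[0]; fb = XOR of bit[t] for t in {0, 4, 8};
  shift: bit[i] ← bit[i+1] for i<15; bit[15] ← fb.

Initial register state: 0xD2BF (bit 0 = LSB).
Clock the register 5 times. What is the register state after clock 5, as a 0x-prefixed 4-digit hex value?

0x3695

reg_0 = 0xD2BF
clock 1: out=1, reg = 0x695F
clock 2: out=1, reg = 0xB4AF
clock 3: out=1, reg = 0xDA57
clock 4: out=1, reg = 0x6D2B
clock 5: out=1, reg = 0x3695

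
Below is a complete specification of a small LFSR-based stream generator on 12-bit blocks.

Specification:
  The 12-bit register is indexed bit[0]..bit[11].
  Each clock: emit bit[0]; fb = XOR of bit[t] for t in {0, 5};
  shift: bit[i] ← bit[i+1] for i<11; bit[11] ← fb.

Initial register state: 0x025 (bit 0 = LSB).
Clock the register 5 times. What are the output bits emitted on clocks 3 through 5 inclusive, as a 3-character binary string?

reg_0 = 0x025
clock 1: out=1, reg = 0x012
clock 2: out=0, reg = 0x009
clock 3: out=1, reg = 0x804
clock 4: out=0, reg = 0x402
clock 5: out=0, reg = 0x201

100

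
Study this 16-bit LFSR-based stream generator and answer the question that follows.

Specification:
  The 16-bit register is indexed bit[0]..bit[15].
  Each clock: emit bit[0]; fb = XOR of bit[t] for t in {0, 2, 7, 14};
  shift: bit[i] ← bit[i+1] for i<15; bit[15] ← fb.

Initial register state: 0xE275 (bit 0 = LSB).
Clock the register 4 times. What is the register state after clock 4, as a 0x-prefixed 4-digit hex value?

0x3E27

reg_0 = 0xE275
clock 1: out=1, reg = 0xF13A
clock 2: out=0, reg = 0xF89D
clock 3: out=1, reg = 0x7C4E
clock 4: out=0, reg = 0x3E27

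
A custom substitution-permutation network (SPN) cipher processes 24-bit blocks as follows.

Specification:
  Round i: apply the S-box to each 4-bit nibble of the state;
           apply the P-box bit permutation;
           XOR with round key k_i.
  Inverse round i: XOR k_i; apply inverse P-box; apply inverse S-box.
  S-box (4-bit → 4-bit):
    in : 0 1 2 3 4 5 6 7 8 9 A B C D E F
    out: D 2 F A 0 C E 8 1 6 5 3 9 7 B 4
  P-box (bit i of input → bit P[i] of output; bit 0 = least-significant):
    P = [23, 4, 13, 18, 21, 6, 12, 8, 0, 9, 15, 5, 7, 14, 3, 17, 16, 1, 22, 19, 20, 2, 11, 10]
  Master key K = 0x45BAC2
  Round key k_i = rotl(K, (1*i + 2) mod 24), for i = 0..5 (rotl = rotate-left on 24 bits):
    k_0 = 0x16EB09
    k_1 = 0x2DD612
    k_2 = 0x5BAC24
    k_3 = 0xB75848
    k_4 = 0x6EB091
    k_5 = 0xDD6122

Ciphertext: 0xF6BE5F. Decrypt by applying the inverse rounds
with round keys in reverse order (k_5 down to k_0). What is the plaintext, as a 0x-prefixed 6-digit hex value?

0x13504C

s_0 = ciphertext = 0xF6BE5F
s_1 = InvRound(s_0, k_5) = 0x6C6221
s_2 = InvRound(s_1, k_4) = 0x44E6F1
s_3 = InvRound(s_2, k_3) = 0x0A02AD
s_4 = InvRound(s_3, k_2) = 0x0AAD4F
s_5 = InvRound(s_4, k_1) = 0x986B26
s_6 = InvRound(s_5, k_0) = 0x13504C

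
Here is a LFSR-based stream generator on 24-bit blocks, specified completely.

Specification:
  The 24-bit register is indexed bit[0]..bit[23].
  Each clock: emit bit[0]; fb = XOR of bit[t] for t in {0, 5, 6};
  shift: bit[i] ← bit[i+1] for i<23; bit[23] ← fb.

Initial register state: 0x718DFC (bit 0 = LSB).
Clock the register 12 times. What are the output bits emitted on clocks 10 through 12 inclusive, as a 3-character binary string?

reg_0 = 0x718DFC
clock 1: out=0, reg = 0x38C6FE
clock 2: out=0, reg = 0x1C637F
clock 3: out=1, reg = 0x8E31BF
clock 4: out=1, reg = 0x4718DF
clock 5: out=1, reg = 0x238C6F
clock 6: out=1, reg = 0x91C637
clock 7: out=1, reg = 0x48E31B
clock 8: out=1, reg = 0xA4718D
clock 9: out=1, reg = 0xD238C6
clock 10: out=0, reg = 0xE91C63
clock 11: out=1, reg = 0xF48E31
clock 12: out=1, reg = 0x7A4718

011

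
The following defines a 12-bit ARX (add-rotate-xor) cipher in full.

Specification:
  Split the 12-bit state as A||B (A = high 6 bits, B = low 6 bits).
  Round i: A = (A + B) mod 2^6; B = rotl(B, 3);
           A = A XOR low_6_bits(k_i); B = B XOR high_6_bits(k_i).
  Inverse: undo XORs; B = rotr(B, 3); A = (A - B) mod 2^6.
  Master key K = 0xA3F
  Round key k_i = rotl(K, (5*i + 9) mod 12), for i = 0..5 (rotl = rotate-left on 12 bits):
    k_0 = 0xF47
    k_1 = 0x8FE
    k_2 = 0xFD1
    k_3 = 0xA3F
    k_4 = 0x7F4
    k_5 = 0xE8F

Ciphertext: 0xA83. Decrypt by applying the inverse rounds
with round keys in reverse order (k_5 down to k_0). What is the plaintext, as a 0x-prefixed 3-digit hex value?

s_0 = ciphertext = 0xA83
s_1 = InvRound(s_0, k_5) = 0x58F
s_2 = InvRound(s_1, k_4) = 0x802
s_3 = InvRound(s_2, k_3) = 0x295
s_4 = InvRound(s_3, k_2) = 0x195
s_5 = InvRound(s_4, k_1) = 0x0B6
s_6 = InvRound(s_5, k_0) = 0xB19

0xB19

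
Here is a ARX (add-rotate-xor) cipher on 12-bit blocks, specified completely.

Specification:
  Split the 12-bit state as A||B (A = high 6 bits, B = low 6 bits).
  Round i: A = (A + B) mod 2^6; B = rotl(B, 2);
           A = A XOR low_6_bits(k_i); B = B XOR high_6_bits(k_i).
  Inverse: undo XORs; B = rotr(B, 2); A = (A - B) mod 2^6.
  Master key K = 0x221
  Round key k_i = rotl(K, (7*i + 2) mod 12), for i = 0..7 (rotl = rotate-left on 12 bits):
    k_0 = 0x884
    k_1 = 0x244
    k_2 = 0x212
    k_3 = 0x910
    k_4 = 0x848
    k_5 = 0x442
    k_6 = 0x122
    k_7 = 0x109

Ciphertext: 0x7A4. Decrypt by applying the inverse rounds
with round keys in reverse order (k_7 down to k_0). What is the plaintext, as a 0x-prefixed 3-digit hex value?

0x7D9

s_0 = ciphertext = 0x7A4
s_1 = InvRound(s_0, k_7) = 0x3C8
s_2 = InvRound(s_1, k_6) = 0xA83
s_3 = InvRound(s_2, k_5) = 0x124
s_4 = InvRound(s_3, k_4) = 0xED1
s_5 = InvRound(s_4, k_3) = 0x39D
s_6 = InvRound(s_5, k_2) = 0x1D5
s_7 = InvRound(s_6, k_1) = 0xF07
s_8 = InvRound(s_7, k_0) = 0x7D9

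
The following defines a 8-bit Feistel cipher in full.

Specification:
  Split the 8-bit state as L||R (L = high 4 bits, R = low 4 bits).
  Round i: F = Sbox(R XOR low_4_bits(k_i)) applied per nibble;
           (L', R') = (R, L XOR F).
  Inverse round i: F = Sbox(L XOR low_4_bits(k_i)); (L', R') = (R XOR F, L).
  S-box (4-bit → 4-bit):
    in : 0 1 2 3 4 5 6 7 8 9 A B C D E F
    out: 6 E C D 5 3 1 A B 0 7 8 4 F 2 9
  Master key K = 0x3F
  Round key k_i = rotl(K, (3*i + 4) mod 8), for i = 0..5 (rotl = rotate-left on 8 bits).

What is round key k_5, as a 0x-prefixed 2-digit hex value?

K = 0x3F
k_0 = rotl(K, (3*0+4) mod 8) = rotl(K, 4) = 0xF3
k_1 = rotl(K, (3*1+4) mod 8) = rotl(K, 7) = 0x9F
k_2 = rotl(K, (3*2+4) mod 8) = rotl(K, 2) = 0xFC
k_3 = rotl(K, (3*3+4) mod 8) = rotl(K, 5) = 0xE7
k_4 = rotl(K, (3*4+4) mod 8) = rotl(K, 0) = 0x3F
k_5 = rotl(K, (3*5+4) mod 8) = rotl(K, 3) = 0xF9

0xF9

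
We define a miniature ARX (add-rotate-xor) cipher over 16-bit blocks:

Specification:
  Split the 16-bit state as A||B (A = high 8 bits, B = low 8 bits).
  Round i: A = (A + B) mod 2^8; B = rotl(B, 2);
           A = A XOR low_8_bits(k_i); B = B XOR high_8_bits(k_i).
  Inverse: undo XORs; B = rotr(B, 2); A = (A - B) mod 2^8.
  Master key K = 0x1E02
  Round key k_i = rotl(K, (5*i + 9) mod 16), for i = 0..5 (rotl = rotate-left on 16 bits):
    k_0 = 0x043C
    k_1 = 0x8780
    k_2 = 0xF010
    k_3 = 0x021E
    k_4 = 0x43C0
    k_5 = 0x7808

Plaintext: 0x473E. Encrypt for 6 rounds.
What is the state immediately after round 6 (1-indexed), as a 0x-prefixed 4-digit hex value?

s_0 = plaintext = 0x473E
s_1 = Round(s_0, k_0) = 0xB9FC
s_2 = Round(s_1, k_1) = 0x3574
s_3 = Round(s_2, k_2) = 0xB921
s_4 = Round(s_3, k_3) = 0xC486
s_5 = Round(s_4, k_4) = 0x8A59
s_6 = Round(s_5, k_5) = 0xEB1D

0xEB1D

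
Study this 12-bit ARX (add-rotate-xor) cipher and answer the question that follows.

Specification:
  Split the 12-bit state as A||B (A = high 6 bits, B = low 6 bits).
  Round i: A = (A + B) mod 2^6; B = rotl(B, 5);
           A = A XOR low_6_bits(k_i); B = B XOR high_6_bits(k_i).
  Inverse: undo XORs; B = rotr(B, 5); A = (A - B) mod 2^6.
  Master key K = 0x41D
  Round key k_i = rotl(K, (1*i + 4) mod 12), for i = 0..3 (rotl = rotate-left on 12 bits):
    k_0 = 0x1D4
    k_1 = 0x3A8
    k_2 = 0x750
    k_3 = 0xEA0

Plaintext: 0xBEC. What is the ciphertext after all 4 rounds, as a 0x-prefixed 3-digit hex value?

0xB3D

s_0 = plaintext = 0xBEC
s_1 = Round(s_0, k_0) = 0x3D1
s_2 = Round(s_1, k_1) = 0x226
s_3 = Round(s_2, k_2) = 0xF8E
s_4 = Round(s_3, k_3) = 0xB3D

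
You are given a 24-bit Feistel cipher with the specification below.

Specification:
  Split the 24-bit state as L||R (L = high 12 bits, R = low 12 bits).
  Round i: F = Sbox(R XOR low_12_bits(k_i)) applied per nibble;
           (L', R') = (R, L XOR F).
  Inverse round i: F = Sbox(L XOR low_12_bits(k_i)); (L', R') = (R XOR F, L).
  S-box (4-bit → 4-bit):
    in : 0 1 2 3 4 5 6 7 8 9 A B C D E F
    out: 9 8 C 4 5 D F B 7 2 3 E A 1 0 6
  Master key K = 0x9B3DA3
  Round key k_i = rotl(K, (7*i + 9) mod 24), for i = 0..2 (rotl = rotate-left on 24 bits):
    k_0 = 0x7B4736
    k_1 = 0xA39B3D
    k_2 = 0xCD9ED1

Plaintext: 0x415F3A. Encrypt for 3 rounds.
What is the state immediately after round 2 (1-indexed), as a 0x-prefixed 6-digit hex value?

s_0 = plaintext = 0x415F3A
s_1 = Round(s_0, k_0) = 0xF3A38F
s_2 = Round(s_1, k_1) = 0x38F8D6
s_3 = Round(s_2, k_2) = 0x8D6C14

0x38F8D6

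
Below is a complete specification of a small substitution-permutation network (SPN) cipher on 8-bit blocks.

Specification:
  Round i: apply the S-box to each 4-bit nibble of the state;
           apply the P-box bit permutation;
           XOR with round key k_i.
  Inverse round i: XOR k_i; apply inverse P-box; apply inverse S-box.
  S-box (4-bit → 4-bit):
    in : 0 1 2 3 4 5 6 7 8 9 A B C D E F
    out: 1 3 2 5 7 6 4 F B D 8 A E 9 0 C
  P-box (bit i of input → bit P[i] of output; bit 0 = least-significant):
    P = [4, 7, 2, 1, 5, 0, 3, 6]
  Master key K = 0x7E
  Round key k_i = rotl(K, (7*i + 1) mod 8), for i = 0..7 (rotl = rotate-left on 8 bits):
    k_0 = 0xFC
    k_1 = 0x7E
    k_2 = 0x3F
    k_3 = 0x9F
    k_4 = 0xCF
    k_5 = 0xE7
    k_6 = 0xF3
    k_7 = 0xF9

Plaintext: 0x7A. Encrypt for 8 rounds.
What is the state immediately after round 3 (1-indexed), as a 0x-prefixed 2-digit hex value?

s_0 = plaintext = 0x7A
s_1 = Round(s_0, k_0) = 0x97
s_2 = Round(s_1, k_1) = 0x80
s_3 = Round(s_2, k_2) = 0x4E
s_4 = Round(s_3, k_3) = 0xB6
s_5 = Round(s_4, k_4) = 0x8A
s_6 = Round(s_5, k_5) = 0x84
s_7 = Round(s_6, k_6) = 0x06
s_8 = Round(s_7, k_7) = 0xDD

0x4E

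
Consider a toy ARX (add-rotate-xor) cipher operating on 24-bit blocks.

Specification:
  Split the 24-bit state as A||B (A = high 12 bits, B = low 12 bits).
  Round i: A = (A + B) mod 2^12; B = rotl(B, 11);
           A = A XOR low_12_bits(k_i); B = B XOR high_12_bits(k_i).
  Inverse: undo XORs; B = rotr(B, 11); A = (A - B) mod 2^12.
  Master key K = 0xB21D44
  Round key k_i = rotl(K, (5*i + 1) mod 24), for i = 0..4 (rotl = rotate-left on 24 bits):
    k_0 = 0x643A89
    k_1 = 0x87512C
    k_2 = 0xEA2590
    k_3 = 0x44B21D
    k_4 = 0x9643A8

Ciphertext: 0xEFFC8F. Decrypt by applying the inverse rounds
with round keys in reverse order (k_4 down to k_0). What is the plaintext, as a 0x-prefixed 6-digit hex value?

s_0 = ciphertext = 0xEFFC8F
s_1 = InvRound(s_0, k_4) = 0x181BD6
s_2 = InvRound(s_1, k_3) = 0x461F3B
s_3 = InvRound(s_2, k_2) = 0xEBF332
s_4 = InvRound(s_3, k_1) = 0x90468F
s_5 = InvRound(s_4, k_0) = 0x1F5198

0x1F5198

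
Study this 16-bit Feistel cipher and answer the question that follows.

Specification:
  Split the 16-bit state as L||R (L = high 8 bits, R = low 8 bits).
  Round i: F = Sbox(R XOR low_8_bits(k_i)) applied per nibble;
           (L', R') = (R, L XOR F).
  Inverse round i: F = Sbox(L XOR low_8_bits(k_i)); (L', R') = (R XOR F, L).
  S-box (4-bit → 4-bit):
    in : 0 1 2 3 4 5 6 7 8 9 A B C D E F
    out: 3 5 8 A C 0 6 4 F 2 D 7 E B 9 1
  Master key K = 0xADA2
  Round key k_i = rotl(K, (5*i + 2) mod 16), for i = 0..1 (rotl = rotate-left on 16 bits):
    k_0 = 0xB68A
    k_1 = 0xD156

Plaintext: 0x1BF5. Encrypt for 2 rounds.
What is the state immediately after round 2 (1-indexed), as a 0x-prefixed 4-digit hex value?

s_0 = plaintext = 0x1BF5
s_1 = Round(s_0, k_0) = 0xF55A
s_2 = Round(s_1, k_1) = 0x5ACB

0x5ACB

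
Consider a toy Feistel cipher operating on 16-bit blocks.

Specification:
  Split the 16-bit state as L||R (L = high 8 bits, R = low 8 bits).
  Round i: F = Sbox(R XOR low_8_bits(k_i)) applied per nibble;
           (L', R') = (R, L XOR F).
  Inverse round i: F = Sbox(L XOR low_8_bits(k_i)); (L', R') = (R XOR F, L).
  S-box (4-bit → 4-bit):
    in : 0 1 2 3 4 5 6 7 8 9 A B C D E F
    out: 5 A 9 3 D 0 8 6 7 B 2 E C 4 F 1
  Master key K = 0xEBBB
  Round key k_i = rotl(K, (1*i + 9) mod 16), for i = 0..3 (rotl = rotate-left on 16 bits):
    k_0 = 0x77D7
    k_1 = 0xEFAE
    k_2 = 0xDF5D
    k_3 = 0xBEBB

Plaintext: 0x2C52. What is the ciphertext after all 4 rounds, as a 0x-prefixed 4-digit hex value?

0xF49A

s_0 = plaintext = 0x2C52
s_1 = Round(s_0, k_0) = 0x525C
s_2 = Round(s_1, k_1) = 0x5C4B
s_3 = Round(s_2, k_2) = 0x4BF4
s_4 = Round(s_3, k_3) = 0xF49A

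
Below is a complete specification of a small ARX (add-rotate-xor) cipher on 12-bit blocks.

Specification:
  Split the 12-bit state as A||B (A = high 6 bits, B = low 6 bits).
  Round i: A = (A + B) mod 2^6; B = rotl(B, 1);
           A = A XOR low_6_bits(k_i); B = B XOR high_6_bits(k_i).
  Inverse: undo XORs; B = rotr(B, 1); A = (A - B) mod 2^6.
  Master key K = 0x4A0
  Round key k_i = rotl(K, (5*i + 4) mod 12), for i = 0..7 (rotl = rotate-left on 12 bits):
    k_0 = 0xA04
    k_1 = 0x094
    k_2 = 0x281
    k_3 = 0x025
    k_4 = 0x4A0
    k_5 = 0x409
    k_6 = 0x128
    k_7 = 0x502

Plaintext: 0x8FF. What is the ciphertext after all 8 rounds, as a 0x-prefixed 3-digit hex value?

0x3E6

s_0 = plaintext = 0x8FF
s_1 = Round(s_0, k_0) = 0x997
s_2 = Round(s_1, k_1) = 0xA6C
s_3 = Round(s_2, k_2) = 0x513
s_4 = Round(s_3, k_3) = 0x0A6
s_5 = Round(s_4, k_4) = 0x21F
s_6 = Round(s_5, k_5) = 0xBAE
s_7 = Round(s_6, k_6) = 0xD19
s_8 = Round(s_7, k_7) = 0x3E6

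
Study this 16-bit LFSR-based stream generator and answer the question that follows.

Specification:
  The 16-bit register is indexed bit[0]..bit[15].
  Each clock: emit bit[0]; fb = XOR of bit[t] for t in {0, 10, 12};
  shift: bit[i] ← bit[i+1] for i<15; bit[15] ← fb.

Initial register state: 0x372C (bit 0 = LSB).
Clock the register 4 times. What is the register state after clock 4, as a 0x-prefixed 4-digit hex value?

0x2372

reg_0 = 0x372C
clock 1: out=0, reg = 0x1B96
clock 2: out=0, reg = 0x8DCB
clock 3: out=1, reg = 0x46E5
clock 4: out=1, reg = 0x2372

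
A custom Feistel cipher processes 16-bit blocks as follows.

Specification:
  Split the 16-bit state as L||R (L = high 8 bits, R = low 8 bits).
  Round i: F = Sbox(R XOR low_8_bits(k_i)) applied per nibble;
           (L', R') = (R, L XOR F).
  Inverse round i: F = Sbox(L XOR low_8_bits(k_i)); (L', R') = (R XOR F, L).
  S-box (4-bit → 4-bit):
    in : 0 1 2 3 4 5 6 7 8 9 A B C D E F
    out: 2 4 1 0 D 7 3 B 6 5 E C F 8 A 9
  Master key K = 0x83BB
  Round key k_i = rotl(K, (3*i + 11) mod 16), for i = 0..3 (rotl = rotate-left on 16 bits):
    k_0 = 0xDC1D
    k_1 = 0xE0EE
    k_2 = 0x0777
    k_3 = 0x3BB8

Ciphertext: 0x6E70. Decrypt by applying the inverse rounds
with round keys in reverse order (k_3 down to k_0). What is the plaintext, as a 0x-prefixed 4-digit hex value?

0xD05B

s_0 = ciphertext = 0x6E70
s_1 = InvRound(s_0, k_3) = 0xF36E
s_2 = InvRound(s_1, k_2) = 0x03F3
s_3 = InvRound(s_2, k_1) = 0x5B03
s_4 = InvRound(s_3, k_0) = 0xD05B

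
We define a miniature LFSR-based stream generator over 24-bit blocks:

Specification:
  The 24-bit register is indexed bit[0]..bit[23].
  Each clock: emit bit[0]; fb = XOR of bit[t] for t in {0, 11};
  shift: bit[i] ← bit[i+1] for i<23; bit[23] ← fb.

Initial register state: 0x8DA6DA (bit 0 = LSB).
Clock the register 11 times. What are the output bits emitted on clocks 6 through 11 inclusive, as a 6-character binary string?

011011

reg_0 = 0x8DA6DA
clock 1: out=0, reg = 0x46D36D
clock 2: out=1, reg = 0xA369B6
clock 3: out=0, reg = 0xD1B4DB
clock 4: out=1, reg = 0xE8DA6D
clock 5: out=1, reg = 0x746D36
clock 6: out=0, reg = 0xBA369B
clock 7: out=1, reg = 0xDD1B4D
clock 8: out=1, reg = 0x6E8DA6
clock 9: out=0, reg = 0xB746D3
clock 10: out=1, reg = 0xDBA369
clock 11: out=1, reg = 0xEDD1B4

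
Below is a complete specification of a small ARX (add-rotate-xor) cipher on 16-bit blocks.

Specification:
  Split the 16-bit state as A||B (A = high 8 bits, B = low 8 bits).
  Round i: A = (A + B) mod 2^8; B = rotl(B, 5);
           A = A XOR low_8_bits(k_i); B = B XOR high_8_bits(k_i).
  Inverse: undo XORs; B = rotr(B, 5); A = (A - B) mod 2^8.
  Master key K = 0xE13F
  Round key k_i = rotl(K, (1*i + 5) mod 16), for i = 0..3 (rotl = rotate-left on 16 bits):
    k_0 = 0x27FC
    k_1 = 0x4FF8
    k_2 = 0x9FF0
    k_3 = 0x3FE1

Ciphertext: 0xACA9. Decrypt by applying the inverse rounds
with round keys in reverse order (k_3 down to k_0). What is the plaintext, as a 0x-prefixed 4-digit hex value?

s_0 = ciphertext = 0xACA9
s_1 = InvRound(s_0, k_3) = 0x99B4
s_2 = InvRound(s_1, k_2) = 0x1059
s_3 = InvRound(s_2, k_1) = 0x38B0
s_4 = InvRound(s_3, k_0) = 0x08BC

0x08BC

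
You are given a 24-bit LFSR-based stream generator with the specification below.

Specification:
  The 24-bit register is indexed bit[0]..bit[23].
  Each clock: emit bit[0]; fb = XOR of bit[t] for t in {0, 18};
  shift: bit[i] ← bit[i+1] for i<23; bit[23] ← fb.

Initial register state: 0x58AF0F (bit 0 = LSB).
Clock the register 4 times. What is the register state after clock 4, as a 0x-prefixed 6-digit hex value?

reg_0 = 0x58AF0F
clock 1: out=1, reg = 0xAC5787
clock 2: out=1, reg = 0x562BC3
clock 3: out=1, reg = 0x2B15E1
clock 4: out=1, reg = 0x958AF0

0x958AF0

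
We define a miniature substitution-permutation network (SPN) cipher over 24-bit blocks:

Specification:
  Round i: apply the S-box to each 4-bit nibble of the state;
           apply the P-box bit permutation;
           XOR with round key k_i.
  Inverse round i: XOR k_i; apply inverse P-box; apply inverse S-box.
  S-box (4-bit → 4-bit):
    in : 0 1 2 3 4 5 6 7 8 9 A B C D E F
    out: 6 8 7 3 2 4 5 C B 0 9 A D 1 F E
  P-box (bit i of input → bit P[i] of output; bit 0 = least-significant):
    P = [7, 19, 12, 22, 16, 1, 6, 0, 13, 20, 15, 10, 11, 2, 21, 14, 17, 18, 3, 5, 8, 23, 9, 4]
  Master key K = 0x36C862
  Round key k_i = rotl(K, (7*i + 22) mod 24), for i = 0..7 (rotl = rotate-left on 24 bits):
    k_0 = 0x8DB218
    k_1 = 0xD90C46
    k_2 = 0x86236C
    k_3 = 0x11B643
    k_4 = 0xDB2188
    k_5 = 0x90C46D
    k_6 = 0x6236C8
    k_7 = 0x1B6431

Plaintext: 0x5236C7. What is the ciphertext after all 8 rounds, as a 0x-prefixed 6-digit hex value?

0xC53685

s_0 = plaintext = 0x5236C7
s_1 = Round(s_0, k_0) = 0xCA0855
s_2 = Round(s_1, k_1) = 0xEB3B32
s_3 = Round(s_2, k_2) = 0x1B3CDA
s_4 = Round(s_3, k_3) = 0x541AF7
s_5 = Round(s_4, k_4) = 0x9F57CB
s_6 = Round(s_5, k_5) = 0xFD4004
s_7 = Round(s_6, k_6) = 0xF8B49E
s_8 = Round(s_7, k_7) = 0xC53685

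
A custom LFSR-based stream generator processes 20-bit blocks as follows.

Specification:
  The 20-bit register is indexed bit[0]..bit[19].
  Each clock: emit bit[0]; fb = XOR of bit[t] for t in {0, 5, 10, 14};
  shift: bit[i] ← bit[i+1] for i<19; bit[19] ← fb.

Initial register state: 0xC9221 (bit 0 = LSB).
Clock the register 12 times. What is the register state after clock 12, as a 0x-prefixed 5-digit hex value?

reg_0 = 0xC9221
clock 1: out=1, reg = 0x64910
clock 2: out=0, reg = 0xB2488
clock 3: out=0, reg = 0xD9244
clock 4: out=0, reg = 0x6C922
clock 5: out=0, reg = 0x36491
clock 6: out=1, reg = 0x9B248
clock 7: out=0, reg = 0x4D924
clock 8: out=0, reg = 0x26C92
clock 9: out=0, reg = 0x13649
clock 10: out=1, reg = 0x09B24
clock 11: out=0, reg = 0x84D92
clock 12: out=0, reg = 0x426C9

0x426C9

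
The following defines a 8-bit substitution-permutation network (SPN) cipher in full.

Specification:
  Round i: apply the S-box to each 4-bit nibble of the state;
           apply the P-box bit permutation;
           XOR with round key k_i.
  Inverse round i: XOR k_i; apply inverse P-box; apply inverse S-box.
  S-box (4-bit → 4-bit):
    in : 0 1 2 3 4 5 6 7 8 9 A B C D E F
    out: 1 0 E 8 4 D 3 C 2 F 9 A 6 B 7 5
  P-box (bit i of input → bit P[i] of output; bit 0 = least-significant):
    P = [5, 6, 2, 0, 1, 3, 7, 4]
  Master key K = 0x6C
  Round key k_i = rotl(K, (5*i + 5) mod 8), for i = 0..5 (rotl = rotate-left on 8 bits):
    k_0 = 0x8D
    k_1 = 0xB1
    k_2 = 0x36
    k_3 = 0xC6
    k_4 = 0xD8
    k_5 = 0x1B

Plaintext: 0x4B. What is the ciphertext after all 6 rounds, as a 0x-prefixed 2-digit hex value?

0x8F

s_0 = plaintext = 0x4B
s_1 = Round(s_0, k_0) = 0x4C
s_2 = Round(s_1, k_1) = 0x75
s_3 = Round(s_2, k_2) = 0x83
s_4 = Round(s_3, k_3) = 0xCF
s_5 = Round(s_4, k_4) = 0x74
s_6 = Round(s_5, k_5) = 0x8F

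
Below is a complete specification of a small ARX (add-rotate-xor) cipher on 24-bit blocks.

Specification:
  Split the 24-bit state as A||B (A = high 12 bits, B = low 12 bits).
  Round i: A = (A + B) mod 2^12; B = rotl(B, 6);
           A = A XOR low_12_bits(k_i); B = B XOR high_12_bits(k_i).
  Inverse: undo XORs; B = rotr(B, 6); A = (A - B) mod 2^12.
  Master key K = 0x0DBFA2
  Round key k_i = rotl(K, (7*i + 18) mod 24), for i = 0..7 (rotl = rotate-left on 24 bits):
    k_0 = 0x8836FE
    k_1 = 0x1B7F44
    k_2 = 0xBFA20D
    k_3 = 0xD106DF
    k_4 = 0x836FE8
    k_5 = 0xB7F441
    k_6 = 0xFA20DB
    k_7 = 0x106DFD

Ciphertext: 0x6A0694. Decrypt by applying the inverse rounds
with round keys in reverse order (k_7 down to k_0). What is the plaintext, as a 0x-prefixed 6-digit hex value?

0xBB4B19

s_0 = ciphertext = 0x6A0694
s_1 = InvRound(s_0, k_7) = 0x6BF49E
s_2 = InvRound(s_1, k_6) = 0x738F2C
s_3 = InvRound(s_2, k_5) = 0xEA84D1
s_4 = InvRound(s_3, k_4) = 0x74D9F3
s_5 = InvRound(s_4, k_3) = 0x8BF8D3
s_6 = InvRound(s_5, k_2) = 0x066A4C
s_7 = InvRound(s_6, k_1) = 0x033EEF
s_8 = InvRound(s_7, k_0) = 0xBB4B19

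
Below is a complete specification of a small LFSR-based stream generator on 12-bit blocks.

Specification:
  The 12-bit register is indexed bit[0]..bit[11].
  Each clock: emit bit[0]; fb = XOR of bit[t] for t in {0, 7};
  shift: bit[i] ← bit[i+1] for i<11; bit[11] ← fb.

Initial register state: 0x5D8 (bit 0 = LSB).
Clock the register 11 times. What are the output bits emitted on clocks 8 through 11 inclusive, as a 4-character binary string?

1101

reg_0 = 0x5D8
clock 1: out=0, reg = 0xAEC
clock 2: out=0, reg = 0xD76
clock 3: out=0, reg = 0x6BB
clock 4: out=1, reg = 0x35D
clock 5: out=1, reg = 0x9AE
clock 6: out=0, reg = 0xCD7
clock 7: out=1, reg = 0x66B
clock 8: out=1, reg = 0xB35
clock 9: out=1, reg = 0xD9A
clock 10: out=0, reg = 0xECD
clock 11: out=1, reg = 0x766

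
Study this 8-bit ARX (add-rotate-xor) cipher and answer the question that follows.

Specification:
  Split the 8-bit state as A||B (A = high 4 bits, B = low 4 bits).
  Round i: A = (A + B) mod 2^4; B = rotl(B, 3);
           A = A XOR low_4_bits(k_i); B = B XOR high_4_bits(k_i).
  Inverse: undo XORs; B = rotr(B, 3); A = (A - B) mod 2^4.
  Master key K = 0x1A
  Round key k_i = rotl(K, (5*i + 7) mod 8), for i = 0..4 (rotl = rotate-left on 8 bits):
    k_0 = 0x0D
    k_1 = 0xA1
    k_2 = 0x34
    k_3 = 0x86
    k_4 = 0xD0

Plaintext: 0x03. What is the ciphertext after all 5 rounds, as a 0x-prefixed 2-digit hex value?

s_0 = plaintext = 0x03
s_1 = Round(s_0, k_0) = 0xE9
s_2 = Round(s_1, k_1) = 0x66
s_3 = Round(s_2, k_2) = 0x80
s_4 = Round(s_3, k_3) = 0xE8
s_5 = Round(s_4, k_4) = 0x69

0x69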